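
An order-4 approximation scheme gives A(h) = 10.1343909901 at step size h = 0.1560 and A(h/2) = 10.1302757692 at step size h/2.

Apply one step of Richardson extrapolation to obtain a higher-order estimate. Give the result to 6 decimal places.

r = 4: numerator weight 16, denominator 15.
16*10.1302757692 = 162.0844123072; 162.0844123072 − 10.1343909901 = 151.9500213171
R = 151.9500213171/15 = 10.1300014211

10.130001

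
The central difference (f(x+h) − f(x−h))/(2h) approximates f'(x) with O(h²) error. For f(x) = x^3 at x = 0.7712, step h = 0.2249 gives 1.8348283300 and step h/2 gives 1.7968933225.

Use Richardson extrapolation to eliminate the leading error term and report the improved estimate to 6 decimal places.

1.784248

Leading term ∝ h^2; use weight 4 = 2^2.
2^2 × A(h/2) = 7.1875732900; minus A(h) gives 5.3527449600.
R = 5.3527449600/3 = 1.7842483200
Gap between inputs: 3.794e-02; correction applied: −0.0126450025.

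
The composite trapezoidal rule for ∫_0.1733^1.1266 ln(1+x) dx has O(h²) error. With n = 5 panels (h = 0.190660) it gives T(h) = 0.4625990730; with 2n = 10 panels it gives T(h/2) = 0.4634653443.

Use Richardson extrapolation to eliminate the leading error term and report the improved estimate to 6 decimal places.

Order 2 gives 2^r = 4 and 2^r − 1 = 3.
Top: 4(0.4634653443) − (0.4625990730) = 1.3912623042
1.3912623042 ÷ 3 = 0.4637541014

0.463754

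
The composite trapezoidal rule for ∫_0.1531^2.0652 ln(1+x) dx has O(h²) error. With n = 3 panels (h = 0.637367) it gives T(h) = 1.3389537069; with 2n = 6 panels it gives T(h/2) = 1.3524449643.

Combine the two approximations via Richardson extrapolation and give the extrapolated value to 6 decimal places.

Order 2 gives 2^r = 4 and 2^r − 1 = 3.
Difference of the inputs: 1.3524449643 − 1.3389537069 = 0.0134912574
Correction (A(h/2) − A(h))/(4 − 1) = 0.0134912574/3 = 0.0044970858
R = 1.3524449643 + 0.0044970858 = 1.3569420501

1.356942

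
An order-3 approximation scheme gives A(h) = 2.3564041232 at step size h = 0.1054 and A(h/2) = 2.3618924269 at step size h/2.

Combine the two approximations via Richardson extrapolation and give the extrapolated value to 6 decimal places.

r = 3, so 2^r = 8.
A(h/2) − A(h) = 2.3618924269 − 2.3564041232 = 0.0054883037
Correction (A(h/2) − A(h))/(8 − 1) = 0.0054883037/7 = 0.0007840434
R = A(h/2) + (A(h/2) − A(h))/7 = 2.3618924269 + 0.0007840434 = 2.3626764703

2.362676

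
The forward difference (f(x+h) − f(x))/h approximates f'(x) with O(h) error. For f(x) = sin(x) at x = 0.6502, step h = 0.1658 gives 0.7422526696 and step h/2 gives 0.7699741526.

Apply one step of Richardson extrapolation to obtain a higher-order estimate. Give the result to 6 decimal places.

0.797696

With r = 1 the leading error scales as h^1, so the weight is 2^1 = 2.
Numerator 2 × A(h/2) − A(h) = 2 × 0.7699741526 − 0.7422526696 = 0.7976956356
Extrapolated: 0.7976956356 / 1 = 0.7976956356
Gap between inputs: 2.772e-02; correction applied: +0.0277214830.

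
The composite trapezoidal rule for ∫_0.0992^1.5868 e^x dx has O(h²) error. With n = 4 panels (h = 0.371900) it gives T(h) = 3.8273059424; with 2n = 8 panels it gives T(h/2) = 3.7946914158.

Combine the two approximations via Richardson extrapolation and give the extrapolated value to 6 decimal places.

3.783820

r = 2, so 2^r = 4.
Top: 4(3.7946914158) − (3.8273059424) = 11.3514597208
(4 × 3.7946914158 − 3.8273059424)/(4 − 1) = 3.7838199069
Correction |R − A(h/2)| = 1.087e-02; gap |A(h/2) − A(h)| = 3.261e-02.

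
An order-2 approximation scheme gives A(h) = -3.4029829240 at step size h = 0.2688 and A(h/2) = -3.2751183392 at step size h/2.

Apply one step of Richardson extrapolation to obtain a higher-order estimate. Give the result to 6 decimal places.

-3.232497

The method has order 2: 2^2 = 4.
4*(-3.2751183392) = -13.1004733568; subtract (-3.4029829240) → -9.6974904328
Divide by 2^2 − 1 = 3.
(-9.6974904328) ÷ 3 = -3.2324968109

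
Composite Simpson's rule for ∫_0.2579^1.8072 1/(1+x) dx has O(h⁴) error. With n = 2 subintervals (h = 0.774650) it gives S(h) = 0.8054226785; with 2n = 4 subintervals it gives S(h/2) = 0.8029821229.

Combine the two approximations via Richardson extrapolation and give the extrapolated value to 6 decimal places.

0.802819

With r = 4 the leading error scales as h^4, so the weight is 2^4 = 16.
16 × 0.8029821229 − 0.8054226785 = 12.0422912879
R = 12.0422912879/15 = 0.8028194192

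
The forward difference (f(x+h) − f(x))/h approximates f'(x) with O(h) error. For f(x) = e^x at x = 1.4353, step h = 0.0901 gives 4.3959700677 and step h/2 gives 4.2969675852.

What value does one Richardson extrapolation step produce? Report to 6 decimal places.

The method has order 1: 2^1 = 2.
Top: 2(4.2969675852) − (4.3959700677) = 4.1979651027
Denominator 2 − 1 = 1.
R = 4.1979651027/1 = 4.1979651027
Correction |R − A(h/2)| = 9.900e-02; gap |A(h/2) − A(h)| = 9.900e-02.

4.197965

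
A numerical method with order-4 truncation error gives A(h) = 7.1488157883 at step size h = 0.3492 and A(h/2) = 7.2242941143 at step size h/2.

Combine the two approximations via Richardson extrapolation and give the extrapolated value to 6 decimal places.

With r = 4 the leading error scales as h^4, so the weight is 2^4 = 16.
Top: 16(7.2242941143) − (7.1488157883) = 108.4398900405
(16 × 7.2242941143 − 7.1488157883)/(16 − 1) = 7.2293260027
Correction |R − A(h/2)| = 5.032e-03; gap |A(h/2) − A(h)| = 7.548e-02.

7.229326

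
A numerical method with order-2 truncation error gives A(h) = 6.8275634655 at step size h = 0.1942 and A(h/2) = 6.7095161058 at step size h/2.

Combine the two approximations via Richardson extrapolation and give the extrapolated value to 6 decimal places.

The method has order 2: 2^2 = 4.
4·6.7095161058 = 26.8380644232; subtract 6.8275634655 → 20.0105009577
20.0105009577 ÷ 3 = 6.6701669859
Correction |R − A(h/2)| = 3.935e-02; gap |A(h/2) − A(h)| = 1.180e-01.

6.670167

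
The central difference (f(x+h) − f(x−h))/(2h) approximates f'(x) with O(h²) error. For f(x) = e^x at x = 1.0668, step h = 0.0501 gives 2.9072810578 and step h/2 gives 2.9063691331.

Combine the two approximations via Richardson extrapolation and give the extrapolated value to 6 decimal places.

2.906065

r = 2, so 2^r = 4.
4·2.9063691331 = 11.6254765324; subtract 2.9072810578 → 8.7181954746
Denominator 4 − 1 = 3.
Extrapolated: 8.7181954746 / 3 = 2.9060651582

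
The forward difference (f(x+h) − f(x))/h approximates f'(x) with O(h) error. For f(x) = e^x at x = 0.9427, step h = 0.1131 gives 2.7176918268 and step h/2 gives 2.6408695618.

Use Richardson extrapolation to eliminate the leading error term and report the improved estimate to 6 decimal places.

r = 1, so 2^r = 2.
A(h/2) − A(h) = 2.6408695618 − 2.7176918268 = -0.0768222650
Correction (A(h/2) − A(h))/(2 − 1) = (-0.0768222650)/1 = -0.0768222650
R = A(h/2) + (A(h/2) − A(h))/1 = 2.6408695618 − 0.0768222650 = 2.5640472968
Correction |R − A(h/2)| = 7.682e-02; gap |A(h/2) − A(h)| = 7.682e-02.

2.564047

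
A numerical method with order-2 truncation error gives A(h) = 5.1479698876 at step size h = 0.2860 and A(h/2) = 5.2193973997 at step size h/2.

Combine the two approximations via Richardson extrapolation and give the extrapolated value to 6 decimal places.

Order 2 gives 2^r = 4 and 2^r − 1 = 3.
Weighted: 20.8775895988 − 5.1479698876 = 15.7296197112
Divide by 2^2 − 1 = 3.
Extrapolated: 15.7296197112 / 3 = 5.2432065704
Gap between inputs: 7.143e-02; correction applied: +0.0238091707.

5.243207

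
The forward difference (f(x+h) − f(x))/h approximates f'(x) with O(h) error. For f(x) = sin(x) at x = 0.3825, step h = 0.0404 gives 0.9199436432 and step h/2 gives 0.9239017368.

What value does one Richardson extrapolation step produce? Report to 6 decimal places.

Leading term ∝ h^1; use weight 2 = 2^1.
2 × 0.9239017368 = 1.8478034736; 1.8478034736 − 0.9199436432 = 0.9278598304
Denominator 2 − 1 = 1.
R = 0.9278598304/1 = 0.9278598304
Correction |R − A(h/2)| = 3.958e-03; gap |A(h/2) − A(h)| = 3.958e-03.

0.927860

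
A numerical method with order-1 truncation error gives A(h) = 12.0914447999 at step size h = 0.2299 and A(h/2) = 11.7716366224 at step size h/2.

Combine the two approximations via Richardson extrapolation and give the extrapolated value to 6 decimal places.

11.451828

The method has order 1: 2^1 = 2.
2*11.7716366224 − 12.0914447999 = 11.4518284449
Divide by 2^1 − 1 = 1.
(2*11.7716366224 − 12.0914447999)/(2 − 1) = 11.4518284449
Shift from A(h/2): −0.3198081775.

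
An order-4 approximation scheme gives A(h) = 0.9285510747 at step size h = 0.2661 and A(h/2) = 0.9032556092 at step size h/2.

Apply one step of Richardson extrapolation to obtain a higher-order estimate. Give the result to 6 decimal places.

r = 4, so 2^r = 16.
16×0.9032556092 = 14.4520897472; subtract 0.9285510747 → 13.5235386725
Extrapolated: 13.5235386725 / 15 = 0.9015692448

0.901569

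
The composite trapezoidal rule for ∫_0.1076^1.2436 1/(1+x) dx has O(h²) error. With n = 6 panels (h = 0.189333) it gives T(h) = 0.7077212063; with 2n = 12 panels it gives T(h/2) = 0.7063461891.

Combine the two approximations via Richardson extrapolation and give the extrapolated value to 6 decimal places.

0.705888

r = 2, so 2^r = 4.
Top: 4(0.7063461891) − (0.7077212063) = 2.1176635501
(4×0.7063461891 − 0.7077212063)/(4 − 1) = 0.7058878500
Shift from A(h/2): −0.0004583391.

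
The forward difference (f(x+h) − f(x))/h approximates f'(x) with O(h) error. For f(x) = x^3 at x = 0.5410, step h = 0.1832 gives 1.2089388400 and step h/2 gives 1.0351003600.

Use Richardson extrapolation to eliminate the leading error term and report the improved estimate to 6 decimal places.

Order 1 gives 2^r = 2 and 2^r − 1 = 1.
Difference of the inputs: 1.0351003600 − 1.2089388400 = -0.1738384800
Correction (A(h/2) − A(h))/(2 − 1) = (-0.1738384800)/1 = -0.1738384800
R = A(h/2) + (A(h/2) − A(h))/1 = 1.0351003600 − 0.1738384800 = 0.8612618800
Correction |R − A(h/2)| = 1.738e-01; gap |A(h/2) − A(h)| = 1.738e-01.

0.861262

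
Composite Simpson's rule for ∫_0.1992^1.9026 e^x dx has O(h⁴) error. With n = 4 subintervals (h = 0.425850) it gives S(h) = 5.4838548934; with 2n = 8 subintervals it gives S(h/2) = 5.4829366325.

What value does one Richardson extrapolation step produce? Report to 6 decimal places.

5.482875

Leading term ∝ h^4; use weight 16 = 2^4.
16 × 5.4829366325 = 87.7269861200; 87.7269861200 − 5.4838548934 = 82.2431312266
Divide by 2^4 − 1 = 15.
So the Richardson estimate is 5.4828754151.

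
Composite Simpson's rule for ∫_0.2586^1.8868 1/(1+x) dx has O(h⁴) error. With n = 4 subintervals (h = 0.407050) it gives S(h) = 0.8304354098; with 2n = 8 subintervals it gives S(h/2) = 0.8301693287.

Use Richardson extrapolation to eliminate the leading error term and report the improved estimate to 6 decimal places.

r = 4: numerator weight 16, denominator 15.
A(h/2) − A(h) = 0.8301693287 − 0.8304354098 = -0.0002660811
Correction (A(h/2) − A(h))/(16 − 1) = (-0.0002660811)/15 = -0.0000177387
R = A(h/2) + (A(h/2) − A(h))/15 = 0.8301693287 − 0.0000177387 = 0.8301515900
Correction |R − A(h/2)| = 1.774e-05; gap |A(h/2) − A(h)| = 2.661e-04.

0.830152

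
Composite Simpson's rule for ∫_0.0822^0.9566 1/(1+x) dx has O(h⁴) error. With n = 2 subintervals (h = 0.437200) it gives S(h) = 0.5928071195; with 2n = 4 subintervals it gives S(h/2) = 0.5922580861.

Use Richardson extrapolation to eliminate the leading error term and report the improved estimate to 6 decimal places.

0.592221

r = 4, so 2^r = 16.
Top: 16(0.5922580861) − (0.5928071195) = 8.8833222581
Denominator 16 − 1 = 15.
(16×0.5922580861 − 0.5928071195)/(16 − 1) = 0.5922214839
Gap between inputs: 5.490e-04; correction applied: −0.0000366022.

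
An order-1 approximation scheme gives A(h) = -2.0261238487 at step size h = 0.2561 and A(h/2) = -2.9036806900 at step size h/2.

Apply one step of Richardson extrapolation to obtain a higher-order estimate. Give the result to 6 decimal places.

With r = 1 the leading error scales as h^1, so the weight is 2^1 = 2.
2·(-2.9036806900) = -5.8073613800; (-5.8073613800) − (-2.0261238487) = -3.7812375313
Extrapolated: (-3.7812375313) / 1 = -3.7812375313

-3.781238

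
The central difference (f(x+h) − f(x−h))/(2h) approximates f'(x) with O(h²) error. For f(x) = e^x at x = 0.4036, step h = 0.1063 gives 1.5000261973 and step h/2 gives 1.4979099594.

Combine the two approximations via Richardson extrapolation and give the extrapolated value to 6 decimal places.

1.497205

The method has order 2: 2^2 = 4.
Difference of the inputs: 1.4979099594 − 1.5000261973 = -0.0021162379
Correction (A(h/2) − A(h))/(4 − 1) = (-0.0021162379)/3 = -0.0007054126
R = A(h/2) + (A(h/2) − A(h))/3 = 1.4979099594 − 0.0007054126 = 1.4972045468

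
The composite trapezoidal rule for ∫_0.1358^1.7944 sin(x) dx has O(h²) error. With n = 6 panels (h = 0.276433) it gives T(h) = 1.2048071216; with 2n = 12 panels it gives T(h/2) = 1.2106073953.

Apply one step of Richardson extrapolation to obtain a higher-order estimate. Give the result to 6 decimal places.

With r = 2 the leading error scales as h^2, so the weight is 2^2 = 4.
2^2×A(h/2) = 4.8424295812; minus A(h) gives 3.6376224596.
Divide by 2^2 − 1 = 3.
Result: 1.2125408199

1.212541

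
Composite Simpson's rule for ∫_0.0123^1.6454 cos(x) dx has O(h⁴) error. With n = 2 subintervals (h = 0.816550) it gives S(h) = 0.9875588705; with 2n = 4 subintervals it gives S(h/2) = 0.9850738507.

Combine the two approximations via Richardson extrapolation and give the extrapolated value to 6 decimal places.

r = 4: numerator weight 16, denominator 15.
16*0.9850738507 = 15.7611816112; subtract 0.9875588705 → 14.7736227407
Denominator 16 − 1 = 15.
R = 14.7736227407/15 = 0.9849081827

0.984908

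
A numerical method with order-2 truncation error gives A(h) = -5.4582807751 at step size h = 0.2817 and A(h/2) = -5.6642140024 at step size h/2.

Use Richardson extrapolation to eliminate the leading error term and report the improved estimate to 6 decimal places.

-5.732858

Error is O(h^2); halving h shrinks it by 2^2 = 4.
4*(-5.6642140024) − (-5.4582807751) = -17.1985752345
(-17.1985752345) ÷ 3 = -5.7328584115
Correction |R − A(h/2)| = 6.864e-02; gap |A(h/2) − A(h)| = 2.059e-01.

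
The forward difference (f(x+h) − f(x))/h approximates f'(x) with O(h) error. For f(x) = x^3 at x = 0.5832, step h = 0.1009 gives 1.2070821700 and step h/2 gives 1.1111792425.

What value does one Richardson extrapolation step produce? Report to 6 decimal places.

1.015276

With r = 1 the leading error scales as h^1, so the weight is 2^1 = 2.
2×1.1111792425 − 1.2070821700 = 1.0152763150
(2×1.1111792425 − 1.2070821700)/(2 − 1) = 1.0152763150
Gap between inputs: 9.590e-02; correction applied: −0.0959029275.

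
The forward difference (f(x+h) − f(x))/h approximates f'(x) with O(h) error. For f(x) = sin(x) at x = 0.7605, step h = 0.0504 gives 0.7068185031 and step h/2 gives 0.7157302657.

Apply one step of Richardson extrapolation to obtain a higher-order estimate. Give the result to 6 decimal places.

Leading term ∝ h^1; use weight 2 = 2^1.
Top: 2(0.7157302657) − (0.7068185031) = 0.7246420283
Divide by 2^1 − 1 = 1.
0.7246420283 ÷ 1 = 0.7246420283
Correction |R − A(h/2)| = 8.912e-03; gap |A(h/2) − A(h)| = 8.912e-03.

0.724642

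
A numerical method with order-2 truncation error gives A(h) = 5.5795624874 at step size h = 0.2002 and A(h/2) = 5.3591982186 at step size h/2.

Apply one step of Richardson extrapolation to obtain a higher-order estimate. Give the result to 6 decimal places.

5.285743

The method has order 2: 2^2 = 4.
2^2×A(h/2) = 21.4367928744; minus A(h) gives 15.8572303870.
Denominator 4 − 1 = 3.
R = 15.8572303870/3 = 5.2857434623
Shift from A(h/2): −0.0734547563.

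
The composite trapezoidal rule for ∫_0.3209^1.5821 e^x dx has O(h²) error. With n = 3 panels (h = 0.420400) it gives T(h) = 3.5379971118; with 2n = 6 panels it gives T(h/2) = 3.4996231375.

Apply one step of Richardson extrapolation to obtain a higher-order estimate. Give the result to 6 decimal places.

3.486832

Method order is 2; weight 2^2 = 4.
Top: 4(3.4996231375) − (3.5379971118) = 10.4604954382
Divide by 2^2 − 1 = 3.
(4·3.4996231375 − 3.5379971118)/(4 − 1) = 3.4868318127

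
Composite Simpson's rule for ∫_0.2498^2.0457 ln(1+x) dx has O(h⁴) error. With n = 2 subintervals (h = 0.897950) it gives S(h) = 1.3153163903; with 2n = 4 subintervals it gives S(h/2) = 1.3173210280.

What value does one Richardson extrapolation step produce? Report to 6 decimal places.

Leading term ∝ h^4; use weight 16 = 2^4.
16*1.3173210280 − 1.3153163903 = 19.7618200577
R = 19.7618200577/15 = 1.3174546705

1.317455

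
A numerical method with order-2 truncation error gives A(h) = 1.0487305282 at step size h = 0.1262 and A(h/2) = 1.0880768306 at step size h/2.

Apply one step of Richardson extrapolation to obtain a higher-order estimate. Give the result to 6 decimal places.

Order 2 gives 2^r = 4 and 2^r − 1 = 3.
Difference of the inputs: 1.0880768306 − 1.0487305282 = 0.0393463024
Divide by 2^2 − 1 = 3: 0.0393463024/3 = 0.0131154341
R = 1.0880768306 + 0.0131154341 = 1.1011922647

1.101192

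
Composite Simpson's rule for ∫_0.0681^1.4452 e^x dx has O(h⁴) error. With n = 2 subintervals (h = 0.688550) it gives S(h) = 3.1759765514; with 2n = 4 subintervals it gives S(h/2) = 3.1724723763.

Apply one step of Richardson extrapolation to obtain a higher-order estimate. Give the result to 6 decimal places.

3.172239

The method has order 4: 2^4 = 16.
Weighted: 50.7595580208 − 3.1759765514 = 47.5835814694
Denominator 16 − 1 = 15.
Result: 3.1722387646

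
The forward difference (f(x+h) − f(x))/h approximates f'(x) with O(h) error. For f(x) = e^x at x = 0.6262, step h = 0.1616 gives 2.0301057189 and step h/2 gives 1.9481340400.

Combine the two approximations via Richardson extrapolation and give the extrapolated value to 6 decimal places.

r = 1, so 2^r = 2.
2^1 × A(h/2) = 3.8962680800; minus A(h) gives 1.8661623611.
Denominator 2 − 1 = 1.
R = 1.8661623611/1 = 1.8661623611

1.866162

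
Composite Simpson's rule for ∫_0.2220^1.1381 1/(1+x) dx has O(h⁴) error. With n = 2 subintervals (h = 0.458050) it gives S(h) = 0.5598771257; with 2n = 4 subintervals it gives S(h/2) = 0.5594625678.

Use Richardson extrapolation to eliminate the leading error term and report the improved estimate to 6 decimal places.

Method order is 4; weight 2^4 = 16.
2^4*A(h/2) = 8.9514010848; minus A(h) gives 8.3915239591.
R = 8.3915239591/15 = 0.5594349306

0.559435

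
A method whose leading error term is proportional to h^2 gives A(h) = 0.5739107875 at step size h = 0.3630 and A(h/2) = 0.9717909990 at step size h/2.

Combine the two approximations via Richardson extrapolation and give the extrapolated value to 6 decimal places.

With r = 2 the leading error scales as h^2, so the weight is 2^2 = 4.
Numerator 4*A(h/2) − A(h) = 4*0.9717909990 − 0.5739107875 = 3.3132532085
Extrapolated: 3.3132532085 / 3 = 1.1044177362

1.104418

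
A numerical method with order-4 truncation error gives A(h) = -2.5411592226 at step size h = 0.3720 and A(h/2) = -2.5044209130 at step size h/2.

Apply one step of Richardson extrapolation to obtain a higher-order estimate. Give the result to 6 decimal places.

With r = 4 the leading error scales as h^4, so the weight is 2^4 = 16.
Top: 16(-2.5044209130) − (-2.5411592226) = -37.5295753854
Divide by 2^4 − 1 = 15.
Extrapolated: (-37.5295753854) / 15 = -2.5019716924

-2.501972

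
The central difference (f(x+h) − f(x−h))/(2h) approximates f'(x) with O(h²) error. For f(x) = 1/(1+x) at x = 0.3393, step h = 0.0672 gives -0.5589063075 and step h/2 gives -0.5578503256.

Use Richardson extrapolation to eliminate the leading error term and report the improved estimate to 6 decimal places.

-0.557498

r = 2, so 2^r = 4.
2^2*A(h/2) = -2.2314013024; minus A(h) gives -1.6724949949.
Divide by 2^2 − 1 = 3.
(-1.6724949949) ÷ 3 = -0.5574983316
Correction |R − A(h/2)| = 3.520e-04; gap |A(h/2) − A(h)| = 1.056e-03.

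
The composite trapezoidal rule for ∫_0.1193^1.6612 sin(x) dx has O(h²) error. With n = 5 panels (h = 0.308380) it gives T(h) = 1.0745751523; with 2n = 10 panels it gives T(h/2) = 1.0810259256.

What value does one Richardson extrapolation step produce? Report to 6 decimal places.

1.083176

The method has order 2: 2^2 = 4.
Difference of the inputs: 1.0810259256 − 1.0745751523 = 0.0064507733
Divide by 2^2 − 1 = 3: 0.0064507733/3 = 0.0021502578
R = A(h/2) + (A(h/2) − A(h))/3 = 1.0810259256 + 0.0021502578 = 1.0831761834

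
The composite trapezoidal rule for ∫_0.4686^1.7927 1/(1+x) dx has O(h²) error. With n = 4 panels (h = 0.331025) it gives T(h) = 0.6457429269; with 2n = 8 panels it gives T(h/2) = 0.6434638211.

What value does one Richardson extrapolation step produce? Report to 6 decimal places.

0.642704

Order 2 gives 2^r = 4 and 2^r − 1 = 3.
4·0.6434638211 = 2.5738552844; subtract 0.6457429269 → 1.9281123575
Denominator 4 − 1 = 3.
Result: 0.6427041192
Correction |R − A(h/2)| = 7.597e-04; gap |A(h/2) − A(h)| = 2.279e-03.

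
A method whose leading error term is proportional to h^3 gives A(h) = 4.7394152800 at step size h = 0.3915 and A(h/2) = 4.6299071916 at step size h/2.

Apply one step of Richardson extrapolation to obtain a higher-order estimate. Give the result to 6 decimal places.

Method order is 3; weight 2^3 = 8.
Weighted: 37.0392575328 − 4.7394152800 = 32.2998422528
Denominator 8 − 1 = 7.
(8*4.6299071916 − 4.7394152800)/(8 − 1) = 4.6142631790
Correction |R − A(h/2)| = 1.564e-02; gap |A(h/2) − A(h)| = 1.095e-01.

4.614263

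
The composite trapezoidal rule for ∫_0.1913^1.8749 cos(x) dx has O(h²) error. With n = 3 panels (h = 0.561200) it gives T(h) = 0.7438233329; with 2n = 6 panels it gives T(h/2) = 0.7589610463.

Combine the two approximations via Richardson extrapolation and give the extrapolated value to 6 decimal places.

r = 2, so 2^r = 4.
Numerator 4×A(h/2) − A(h) = 4×0.7589610463 − 0.7438233329 = 2.2920208523
Divide by 2^2 − 1 = 3.
So the Richardson estimate is 0.7640069508.
Correction |R − A(h/2)| = 5.046e-03; gap |A(h/2) − A(h)| = 1.514e-02.

0.764007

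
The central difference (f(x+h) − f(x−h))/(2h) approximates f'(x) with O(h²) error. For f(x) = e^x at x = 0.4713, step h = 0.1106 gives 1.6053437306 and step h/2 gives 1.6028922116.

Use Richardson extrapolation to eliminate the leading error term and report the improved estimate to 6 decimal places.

1.602075

r = 2: numerator weight 4, denominator 3.
Difference of the inputs: 1.6028922116 − 1.6053437306 = -0.0024515190
Correction (A(h/2) − A(h))/(4 − 1) = (-0.0024515190)/3 = -0.0008171730
R = 1.6028922116 − 0.0008171730 = 1.6020750386
Correction |R − A(h/2)| = 8.172e-04; gap |A(h/2) − A(h)| = 2.452e-03.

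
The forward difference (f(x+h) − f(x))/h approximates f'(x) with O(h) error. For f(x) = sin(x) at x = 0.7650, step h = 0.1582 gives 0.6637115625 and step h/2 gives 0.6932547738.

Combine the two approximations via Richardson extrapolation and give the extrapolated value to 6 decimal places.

0.722798

Order 1 gives 2^r = 2 and 2^r − 1 = 1.
A(h/2) − A(h) = 0.6932547738 − 0.6637115625 = 0.0295432113
Divide by 2^1 − 1 = 1: 0.0295432113/1 = 0.0295432113
R = 0.6932547738 + 0.0295432113 = 0.7227979851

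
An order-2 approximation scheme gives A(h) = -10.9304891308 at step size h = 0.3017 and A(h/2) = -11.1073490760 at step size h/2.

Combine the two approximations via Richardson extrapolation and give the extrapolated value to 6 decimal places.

-11.166302

With r = 2 the leading error scales as h^2, so the weight is 2^2 = 4.
Top: 4(-11.1073490760) − (-10.9304891308) = -33.4989071732
Denominator 4 − 1 = 3.
Extrapolated: (-33.4989071732) / 3 = -11.1663023911
Correction |R − A(h/2)| = 5.895e-02; gap |A(h/2) − A(h)| = 1.769e-01.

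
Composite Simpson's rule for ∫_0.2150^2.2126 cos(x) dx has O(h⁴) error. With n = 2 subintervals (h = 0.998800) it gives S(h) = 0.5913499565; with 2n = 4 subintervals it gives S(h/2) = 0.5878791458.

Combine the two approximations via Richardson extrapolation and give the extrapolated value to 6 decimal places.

r = 4, so 2^r = 16.
16*0.5878791458 − 0.5913499565 = 8.8147163763
Denominator 16 − 1 = 15.
So the Richardson estimate is 0.5876477584.
Correction |R − A(h/2)| = 2.314e-04; gap |A(h/2) − A(h)| = 3.471e-03.

0.587648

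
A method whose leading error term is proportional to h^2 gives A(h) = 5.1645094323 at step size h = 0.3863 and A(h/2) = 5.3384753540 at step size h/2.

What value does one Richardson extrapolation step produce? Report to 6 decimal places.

Leading term ∝ h^2; use weight 4 = 2^2.
Weighted: 21.3539014160 − 5.1645094323 = 16.1893919837
Divide by 2^2 − 1 = 3.
16.1893919837 ÷ 3 = 5.3964639946

5.396464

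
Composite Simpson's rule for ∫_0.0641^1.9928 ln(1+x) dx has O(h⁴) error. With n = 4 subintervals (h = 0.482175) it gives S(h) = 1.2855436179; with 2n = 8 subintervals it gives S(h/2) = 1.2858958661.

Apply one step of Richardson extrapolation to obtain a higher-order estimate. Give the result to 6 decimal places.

1.285919

With r = 4 the leading error scales as h^4, so the weight is 2^4 = 16.
16·1.2858958661 = 20.5743338576; subtract 1.2855436179 → 19.2887902397
Extrapolated: 19.2887902397 / 15 = 1.2859193493
Shift from A(h/2): +0.0000234832.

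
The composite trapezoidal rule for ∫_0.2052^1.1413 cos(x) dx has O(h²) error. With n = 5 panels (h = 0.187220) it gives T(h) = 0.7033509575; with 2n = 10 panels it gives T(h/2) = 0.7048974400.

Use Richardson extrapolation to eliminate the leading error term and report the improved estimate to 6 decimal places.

The method has order 2: 2^2 = 4.
4*0.7048974400 = 2.8195897600; subtract 0.7033509575 → 2.1162388025
Extrapolated: 2.1162388025 / 3 = 0.7054129342
Shift from A(h/2): +0.0005154942.

0.705413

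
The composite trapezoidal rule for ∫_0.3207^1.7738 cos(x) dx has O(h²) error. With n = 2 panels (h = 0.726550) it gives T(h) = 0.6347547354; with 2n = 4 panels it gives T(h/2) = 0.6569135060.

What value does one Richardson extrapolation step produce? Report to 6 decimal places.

0.664300

Method order is 2; weight 2^2 = 4.
2^2×A(h/2) = 2.6276540240; minus A(h) gives 1.9928992886.
Denominator 4 − 1 = 3.
Extrapolated: 1.9928992886 / 3 = 0.6642997629
Correction |R − A(h/2)| = 7.386e-03; gap |A(h/2) − A(h)| = 2.216e-02.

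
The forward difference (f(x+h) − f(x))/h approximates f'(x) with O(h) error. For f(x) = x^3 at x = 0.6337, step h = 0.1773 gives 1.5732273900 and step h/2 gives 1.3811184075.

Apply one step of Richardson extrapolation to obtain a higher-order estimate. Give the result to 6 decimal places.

r = 1: numerator weight 2, denominator 1.
Numerator 2·A(h/2) − A(h) = 2·1.3811184075 − 1.5732273900 = 1.1890094250
Denominator 2 − 1 = 1.
Extrapolated: 1.1890094250 / 1 = 1.1890094250

1.189009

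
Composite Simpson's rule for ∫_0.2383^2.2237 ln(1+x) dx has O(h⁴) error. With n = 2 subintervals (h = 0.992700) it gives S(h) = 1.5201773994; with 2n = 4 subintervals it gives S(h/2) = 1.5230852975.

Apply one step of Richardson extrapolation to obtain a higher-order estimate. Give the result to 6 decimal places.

1.523279

r = 4: numerator weight 16, denominator 15.
16*1.5230852975 = 24.3693647600; subtract 1.5201773994 → 22.8491873606
(16*1.5230852975 − 1.5201773994)/(16 − 1) = 1.5232791574
Shift from A(h/2): +0.0001938599.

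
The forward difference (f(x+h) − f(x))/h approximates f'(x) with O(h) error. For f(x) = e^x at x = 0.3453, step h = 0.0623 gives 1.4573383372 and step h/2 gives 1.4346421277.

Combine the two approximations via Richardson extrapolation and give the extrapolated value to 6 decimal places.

1.411946

With r = 1 the leading error scales as h^1, so the weight is 2^1 = 2.
2 × 1.4346421277 − 1.4573383372 = 1.4119459182
R = 1.4119459182/1 = 1.4119459182
Gap between inputs: 2.270e-02; correction applied: −0.0226962095.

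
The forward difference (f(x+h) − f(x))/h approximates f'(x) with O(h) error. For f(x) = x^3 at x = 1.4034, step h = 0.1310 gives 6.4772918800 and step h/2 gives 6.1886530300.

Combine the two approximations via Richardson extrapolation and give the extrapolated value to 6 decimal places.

Leading term ∝ h^1; use weight 2 = 2^1.
Difference of the inputs: 6.1886530300 − 6.4772918800 = -0.2886388500
Correction (A(h/2) − A(h))/(2 − 1) = (-0.2886388500)/1 = -0.2886388500
R = 6.1886530300 − 0.2886388500 = 5.9000141800

5.900014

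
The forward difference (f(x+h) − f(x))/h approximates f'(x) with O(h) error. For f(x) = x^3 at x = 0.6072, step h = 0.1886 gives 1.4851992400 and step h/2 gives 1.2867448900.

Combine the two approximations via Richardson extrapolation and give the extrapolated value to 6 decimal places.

1.088291

Order 1 gives 2^r = 2 and 2^r − 1 = 1.
2*1.2867448900 = 2.5734897800; 2.5734897800 − 1.4851992400 = 1.0882905400
Denominator 2 − 1 = 1.
(2*1.2867448900 − 1.4851992400)/(2 − 1) = 1.0882905400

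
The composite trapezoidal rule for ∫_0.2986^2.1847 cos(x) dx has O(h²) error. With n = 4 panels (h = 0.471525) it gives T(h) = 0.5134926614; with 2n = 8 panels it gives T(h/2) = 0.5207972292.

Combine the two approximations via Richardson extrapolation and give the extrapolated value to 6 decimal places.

0.523232

With r = 2 the leading error scales as h^2, so the weight is 2^2 = 4.
4 × 0.5207972292 = 2.0831889168; subtract 0.5134926614 → 1.5696962554
Denominator 4 − 1 = 3.
1.5696962554 ÷ 3 = 0.5232320851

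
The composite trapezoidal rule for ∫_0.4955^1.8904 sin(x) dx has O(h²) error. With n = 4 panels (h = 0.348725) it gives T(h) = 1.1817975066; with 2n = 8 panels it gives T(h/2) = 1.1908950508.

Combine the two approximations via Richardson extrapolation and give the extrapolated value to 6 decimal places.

1.193928

Method order is 2; weight 2^2 = 4.
4 × 1.1908950508 − 1.1817975066 = 3.5817826966
Extrapolated: 3.5817826966 / 3 = 1.1939275655
Correction |R − A(h/2)| = 3.033e-03; gap |A(h/2) − A(h)| = 9.098e-03.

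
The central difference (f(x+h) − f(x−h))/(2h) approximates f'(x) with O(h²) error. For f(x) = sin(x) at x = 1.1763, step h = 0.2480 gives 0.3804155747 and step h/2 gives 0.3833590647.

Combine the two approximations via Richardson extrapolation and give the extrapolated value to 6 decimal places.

0.384340

The method has order 2: 2^2 = 4.
4·0.3833590647 − 0.3804155747 = 1.1530206841
(4·0.3833590647 − 0.3804155747)/(4 − 1) = 0.3843402280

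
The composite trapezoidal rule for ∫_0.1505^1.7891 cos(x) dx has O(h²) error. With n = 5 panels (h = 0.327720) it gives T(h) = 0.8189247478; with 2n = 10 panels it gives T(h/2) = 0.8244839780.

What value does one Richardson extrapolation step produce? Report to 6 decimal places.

Leading term ∝ h^2; use weight 4 = 2^2.
4·0.8244839780 − 0.8189247478 = 2.4790111642
Divide by 2^2 − 1 = 3.
Extrapolated: 2.4790111642 / 3 = 0.8263370547
Gap between inputs: 5.559e-03; correction applied: +0.0018530767.

0.826337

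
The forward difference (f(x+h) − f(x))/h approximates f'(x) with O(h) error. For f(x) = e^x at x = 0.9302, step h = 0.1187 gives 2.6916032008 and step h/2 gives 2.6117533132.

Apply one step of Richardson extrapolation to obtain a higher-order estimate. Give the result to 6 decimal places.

Order 1 gives 2^r = 2 and 2^r − 1 = 1.
A(h/2) − A(h) = 2.6117533132 − 2.6916032008 = -0.0798498876
Correction (A(h/2) − A(h))/(2 − 1) = (-0.0798498876)/1 = -0.0798498876
R = 2.6117533132 − 0.0798498876 = 2.5319034256

2.531903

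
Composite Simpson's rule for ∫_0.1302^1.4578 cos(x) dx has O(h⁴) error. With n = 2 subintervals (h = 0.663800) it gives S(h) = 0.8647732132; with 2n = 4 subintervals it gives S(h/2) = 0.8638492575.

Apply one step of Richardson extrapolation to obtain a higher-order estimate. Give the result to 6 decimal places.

0.863788

The method has order 4: 2^4 = 16.
Weighted: 13.8215881200 − 0.8647732132 = 12.9568149068
Denominator 16 − 1 = 15.
(16*0.8638492575 − 0.8647732132)/(16 − 1) = 0.8637876605
Shift from A(h/2): −0.0000615970.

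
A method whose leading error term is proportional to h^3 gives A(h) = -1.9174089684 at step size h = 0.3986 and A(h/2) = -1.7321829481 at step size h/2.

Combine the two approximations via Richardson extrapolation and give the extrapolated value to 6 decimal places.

-1.705722

r = 3: numerator weight 8, denominator 7.
A(h/2) − A(h) = -1.7321829481 − (-1.9174089684) = 0.1852260203
Divide by 2^3 − 1 = 7: 0.1852260203/7 = 0.0264608600
R = -1.7321829481 + 0.0264608600 = -1.7057220881
Gap between inputs: 1.852e-01; correction applied: +0.0264608600.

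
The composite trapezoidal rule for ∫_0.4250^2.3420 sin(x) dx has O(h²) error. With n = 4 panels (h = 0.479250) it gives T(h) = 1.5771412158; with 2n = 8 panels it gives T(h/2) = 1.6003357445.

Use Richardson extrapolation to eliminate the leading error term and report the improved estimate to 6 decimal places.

Method order is 2; weight 2^2 = 4.
2^2·A(h/2) = 6.4013429780; minus A(h) gives 4.8242017622.
4.8242017622 ÷ 3 = 1.6080672541

1.608067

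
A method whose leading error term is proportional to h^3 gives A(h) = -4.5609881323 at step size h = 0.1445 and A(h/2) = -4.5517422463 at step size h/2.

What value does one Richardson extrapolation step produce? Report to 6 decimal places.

With r = 3 the leading error scales as h^3, so the weight is 2^3 = 8.
2^3×A(h/2) = -36.4139379704; minus A(h) gives -31.8529498381.
(8×(-4.5517422463) − (-4.5609881323))/(8 − 1) = -4.5504214054

-4.550421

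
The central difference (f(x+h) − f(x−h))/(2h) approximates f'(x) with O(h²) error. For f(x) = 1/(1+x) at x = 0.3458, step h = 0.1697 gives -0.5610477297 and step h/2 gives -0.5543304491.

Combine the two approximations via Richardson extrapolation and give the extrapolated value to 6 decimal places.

r = 2: numerator weight 4, denominator 3.
Weighted: (-2.2173217964) − (-0.5610477297) = -1.6562740667
(-1.6562740667) ÷ 3 = -0.5520913556
Gap between inputs: 6.717e-03; correction applied: +0.0022390935.

-0.552091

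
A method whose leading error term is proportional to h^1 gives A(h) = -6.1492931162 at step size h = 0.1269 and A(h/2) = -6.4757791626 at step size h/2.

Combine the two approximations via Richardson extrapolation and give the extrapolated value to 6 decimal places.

-6.802265

Method order is 1; weight 2^1 = 2.
2*(-6.4757791626) − (-6.1492931162) = -6.8022652090
Divide by 2^1 − 1 = 1.
(2*(-6.4757791626) − (-6.1492931162))/(2 − 1) = -6.8022652090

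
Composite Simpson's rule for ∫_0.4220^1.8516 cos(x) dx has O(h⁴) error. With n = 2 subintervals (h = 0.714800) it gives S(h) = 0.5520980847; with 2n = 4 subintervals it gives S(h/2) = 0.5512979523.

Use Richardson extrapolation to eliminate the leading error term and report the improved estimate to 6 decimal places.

0.551245

Leading term ∝ h^4; use weight 16 = 2^4.
16 × 0.5512979523 = 8.8207672368; subtract 0.5520980847 → 8.2686691521
R = 8.2686691521/15 = 0.5512446101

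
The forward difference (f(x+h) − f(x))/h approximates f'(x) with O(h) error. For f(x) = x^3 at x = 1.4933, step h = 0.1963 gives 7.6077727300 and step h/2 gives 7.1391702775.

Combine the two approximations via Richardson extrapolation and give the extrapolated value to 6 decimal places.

6.670568

Method order is 1; weight 2^1 = 2.
Difference of the inputs: 7.1391702775 − 7.6077727300 = -0.4686024525
Divide by 2^1 − 1 = 1: (-0.4686024525)/1 = -0.4686024525
R = A(h/2) + (A(h/2) − A(h))/1 = 7.1391702775 − 0.4686024525 = 6.6705678250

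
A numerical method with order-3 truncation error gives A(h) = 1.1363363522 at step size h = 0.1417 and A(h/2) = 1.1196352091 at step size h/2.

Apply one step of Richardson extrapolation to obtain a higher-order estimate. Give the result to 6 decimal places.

1.117249

Leading term ∝ h^3; use weight 8 = 2^3.
Difference of the inputs: 1.1196352091 − 1.1363363522 = -0.0167011431
Correction (A(h/2) − A(h))/(8 − 1) = (-0.0167011431)/7 = -0.0023858776
R = A(h/2) + (A(h/2) − A(h))/7 = 1.1196352091 − 0.0023858776 = 1.1172493315
Shift from A(h/2): −0.0023858776.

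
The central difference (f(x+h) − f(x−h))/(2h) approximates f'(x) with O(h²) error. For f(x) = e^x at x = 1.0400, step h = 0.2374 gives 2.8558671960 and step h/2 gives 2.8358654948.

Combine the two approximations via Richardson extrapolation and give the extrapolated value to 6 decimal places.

Method order is 2; weight 2^2 = 4.
2^2*A(h/2) = 11.3434619792; minus A(h) gives 8.4875947832.
Denominator 4 − 1 = 3.
Result: 2.8291982611
Gap between inputs: 2.000e-02; correction applied: −0.0066672337.

2.829198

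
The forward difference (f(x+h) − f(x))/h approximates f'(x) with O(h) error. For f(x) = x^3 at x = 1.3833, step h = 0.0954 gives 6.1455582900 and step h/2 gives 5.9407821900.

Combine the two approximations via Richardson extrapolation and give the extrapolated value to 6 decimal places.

r = 1: numerator weight 2, denominator 1.
2·5.9407821900 = 11.8815643800; 11.8815643800 − 6.1455582900 = 5.7360060900
(2·5.9407821900 − 6.1455582900)/(2 − 1) = 5.7360060900
Gap between inputs: 2.048e-01; correction applied: −0.2047761000.

5.736006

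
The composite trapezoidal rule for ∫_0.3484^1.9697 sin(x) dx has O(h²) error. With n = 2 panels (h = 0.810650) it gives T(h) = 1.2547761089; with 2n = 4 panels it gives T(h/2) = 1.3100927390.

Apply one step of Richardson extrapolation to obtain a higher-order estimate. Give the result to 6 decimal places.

Leading term ∝ h^2; use weight 4 = 2^2.
4*1.3100927390 = 5.2403709560; 5.2403709560 − 1.2547761089 = 3.9855948471
Denominator 4 − 1 = 3.
So the Richardson estimate is 1.3285316157.

1.328532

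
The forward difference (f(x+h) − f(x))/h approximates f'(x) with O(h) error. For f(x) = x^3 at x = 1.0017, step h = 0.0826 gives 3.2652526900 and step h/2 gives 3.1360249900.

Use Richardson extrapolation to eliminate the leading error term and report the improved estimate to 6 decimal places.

3.006797

Leading term ∝ h^1; use weight 2 = 2^1.
Top: 2(3.1360249900) − (3.2652526900) = 3.0067972900
Extrapolated: 3.0067972900 / 1 = 3.0067972900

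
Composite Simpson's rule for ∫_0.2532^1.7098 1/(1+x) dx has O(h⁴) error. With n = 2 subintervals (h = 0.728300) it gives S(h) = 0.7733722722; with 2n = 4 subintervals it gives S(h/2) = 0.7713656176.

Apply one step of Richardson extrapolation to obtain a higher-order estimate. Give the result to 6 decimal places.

Order 4 gives 2^r = 16 and 2^r − 1 = 15.
2^4*A(h/2) = 12.3418498816; minus A(h) gives 11.5684776094.
Denominator 16 − 1 = 15.
(16*0.7713656176 − 0.7733722722)/(16 − 1) = 0.7712318406
Correction |R − A(h/2)| = 1.338e-04; gap |A(h/2) − A(h)| = 2.007e-03.

0.771232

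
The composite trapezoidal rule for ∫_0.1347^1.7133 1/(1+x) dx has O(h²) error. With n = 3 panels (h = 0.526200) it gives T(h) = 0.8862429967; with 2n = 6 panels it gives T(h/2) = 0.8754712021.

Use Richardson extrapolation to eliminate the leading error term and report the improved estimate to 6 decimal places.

0.871881

Method order is 2; weight 2^2 = 4.
A(h/2) − A(h) = 0.8754712021 − 0.8862429967 = -0.0107717946
Correction (A(h/2) − A(h))/(4 − 1) = (-0.0107717946)/3 = -0.0035905982
R = A(h/2) + (A(h/2) − A(h))/3 = 0.8754712021 − 0.0035905982 = 0.8718806039
Gap between inputs: 1.077e-02; correction applied: −0.0035905982.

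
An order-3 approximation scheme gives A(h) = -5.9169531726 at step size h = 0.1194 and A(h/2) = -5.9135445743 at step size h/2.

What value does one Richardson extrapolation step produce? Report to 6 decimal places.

r = 3, so 2^r = 8.
Numerator 8×A(h/2) − A(h) = 8×(-5.9135445743) − (-5.9169531726) = -41.3914034218
(-41.3914034218) ÷ 7 = -5.9130576317

-5.913058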